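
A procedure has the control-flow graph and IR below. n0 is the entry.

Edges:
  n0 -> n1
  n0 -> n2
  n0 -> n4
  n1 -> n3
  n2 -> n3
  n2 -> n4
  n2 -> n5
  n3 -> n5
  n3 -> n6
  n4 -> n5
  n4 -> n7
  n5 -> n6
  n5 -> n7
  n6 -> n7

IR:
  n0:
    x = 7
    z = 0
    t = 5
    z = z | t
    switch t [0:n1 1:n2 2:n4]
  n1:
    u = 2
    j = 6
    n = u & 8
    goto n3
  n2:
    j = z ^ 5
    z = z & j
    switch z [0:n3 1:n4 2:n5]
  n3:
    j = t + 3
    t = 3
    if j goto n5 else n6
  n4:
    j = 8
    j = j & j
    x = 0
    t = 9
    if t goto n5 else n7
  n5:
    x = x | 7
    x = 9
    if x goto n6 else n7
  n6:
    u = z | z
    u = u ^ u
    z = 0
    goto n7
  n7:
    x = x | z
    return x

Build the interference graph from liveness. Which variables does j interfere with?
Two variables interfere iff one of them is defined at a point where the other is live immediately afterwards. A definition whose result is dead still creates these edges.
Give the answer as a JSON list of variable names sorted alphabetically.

Answer: ["t", "u", "x", "z"]

Working:
def/use:
  n0 def {t,x,z} use ∅
  n1 def {j,n,u} use ∅
  n2 def {j,z} use {z}
  n3 def {j,t} use {t}
  n4 def {j,t,x} use ∅
  n5 def {x} use {x}
  n6 def {u,z} use {z}
  n7 def {x} use {x,z}

Backward fixpoint:
  n0 li=∅ lo={t,x,z}
  n1 li={t,x,z} lo={t,x,z}
  n2 li={t,x,z} lo={t,x,z}
  n3 li={t,x,z} lo={x,z}
  n4 li={z} lo={x,z}
  n5 li={x,z} lo={x,z}
  n6 li={x,z} lo={x,z}
  n7 li={x,z} lo=∅

Conflict graph:
  j↔{t,u,x,z}
  n↔{t,x,z}
  t↔{j,n,u,x,z}
  u↔{j,t,x,z}
  x↔{j,n,t,u,z}
  z↔{j,n,t,u,x}

N(j) = ["t", "u", "x", "z"]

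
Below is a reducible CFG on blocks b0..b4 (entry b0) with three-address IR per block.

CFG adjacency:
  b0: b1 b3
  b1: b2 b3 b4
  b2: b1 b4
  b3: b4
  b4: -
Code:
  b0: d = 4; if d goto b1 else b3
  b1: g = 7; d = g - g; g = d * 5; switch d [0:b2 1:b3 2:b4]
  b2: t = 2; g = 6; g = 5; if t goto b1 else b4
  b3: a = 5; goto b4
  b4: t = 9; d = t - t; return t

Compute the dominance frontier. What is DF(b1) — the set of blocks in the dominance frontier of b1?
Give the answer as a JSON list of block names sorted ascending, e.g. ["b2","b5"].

Answer: ["b1", "b3", "b4"]

Derivation:
idom tree: b1←b0 b2←b1 b3←b0 b4←b0
Join-block Dom:
  b1: preds {b0,b2}: {b0} ∩ {b0,b1,b2} = {b0}; idom=b0
  b3: preds {b0,b1}: {b0} ∩ {b0,b1} = {b0}; idom=b0
  b4: preds {b1,b2,b3}: {b0,b1} ∩ {b0,b1,b2} ∩ {b0,b3} = {b0}; idom=b0

Frontier:
  join b1 pred b0: · stop@b0
  join b1 pred b2: b2→b1 stop@b0
  join b3 pred b0: · stop@b0
  join b3 pred b1: b1 stop@b0
  join b4 pred b1: b1 stop@b0
  join b4 pred b2: b2→b1 stop@b0
  join b4 pred b3: b3 stop@b0
  b0 → ∅
  b1 → {b1,b3,b4}
  b2 → {b1,b4}
  b3 → {b4}
  b4 → ∅

DF(b1) = ["b1", "b3", "b4"]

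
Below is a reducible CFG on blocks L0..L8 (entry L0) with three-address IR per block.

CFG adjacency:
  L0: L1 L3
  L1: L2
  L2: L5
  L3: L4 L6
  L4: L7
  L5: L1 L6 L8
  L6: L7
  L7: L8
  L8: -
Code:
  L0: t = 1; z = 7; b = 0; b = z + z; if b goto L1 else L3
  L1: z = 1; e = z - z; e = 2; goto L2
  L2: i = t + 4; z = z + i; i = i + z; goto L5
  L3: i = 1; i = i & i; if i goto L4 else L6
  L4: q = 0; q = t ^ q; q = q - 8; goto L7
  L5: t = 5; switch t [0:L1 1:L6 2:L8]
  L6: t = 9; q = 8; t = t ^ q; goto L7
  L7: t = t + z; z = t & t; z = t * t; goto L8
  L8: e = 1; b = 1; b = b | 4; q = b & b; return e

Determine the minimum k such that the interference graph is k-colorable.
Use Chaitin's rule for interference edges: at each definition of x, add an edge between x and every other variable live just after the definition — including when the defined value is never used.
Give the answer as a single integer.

Answer: 4

Working:
def/use:
  L0: def={b,t,z} ue=∅
  L1: def={e,z} ue=∅
  L2: def={i,z} ue={t,z}
  L3: def={i} ue=∅
  L4: def={q} ue={t}
  L5: def={t} ue=∅
  L6: def={q,t} ue=∅
  L7: def={t,z} ue={t,z}
  L8: def={b,e,q} ue=∅

Liveness:
  L0 li=∅ lo={t,z}
  L1 li={t} lo={t,z}
  L2 li={t,z} lo={z}
  L3 li={t,z} lo={t,z}
  L4 li={t,z} lo={t,z}
  L5 li={z} lo={t,z}
  L6 li={z} lo={t,z}
  L7 li={t,z} lo=∅
  L8 li=∅ lo=∅

Conflict graph:
  b: {e,t,z}
  e: {b,q,t,z}
  i: {t,z}
  q: {e,t,z}
  t: {b,e,i,q,z}
  z: {b,e,i,q,t}

Chromatic number:
  {b,e,t,z} pairwise interfere (4-clique) ⇒ χ ≥ 4
  assign b→R3 e→R2 i→R2 q→R3 t→R0 z→R1 — no edge inside a register ⇒ χ ≤ 4
  χ = 4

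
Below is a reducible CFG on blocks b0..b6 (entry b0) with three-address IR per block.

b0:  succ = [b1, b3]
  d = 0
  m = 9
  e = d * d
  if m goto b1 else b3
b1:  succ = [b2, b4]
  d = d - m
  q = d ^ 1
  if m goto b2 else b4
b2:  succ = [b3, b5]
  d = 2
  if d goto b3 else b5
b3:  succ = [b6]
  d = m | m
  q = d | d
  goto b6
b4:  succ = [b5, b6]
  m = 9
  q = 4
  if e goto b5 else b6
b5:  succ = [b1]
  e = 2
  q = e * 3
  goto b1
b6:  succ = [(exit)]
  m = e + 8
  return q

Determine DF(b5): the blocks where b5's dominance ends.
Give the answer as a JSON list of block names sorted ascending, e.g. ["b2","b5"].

Answer: ["b1"]

Working:
idom tree: b1←b0 b2←b1 b3←b0 b4←b1 b5←b1 b6←b0
Dom∩ at merges:
  b1: preds {b0,b5}: {b0} ∩ {b0,b1,b5} = {b0}; idom=b0
  b3: preds {b0,b2}: {b0} ∩ {b0,b1,b2} = {b0}; idom=b0
  b5: preds {b2,b4}: {b0,b1,b2} ∩ {b0,b1,b4} = {b0,b1}; idom=b1
  b6: preds {b3,b4}: {b0,b3} ∩ {b0,b1,b4} = {b0}; idom=b0

Frontier:
  join b1 pred b0: · stop@b0
  join b1 pred b5: b5→b1 stop@b0
  join b3 pred b0: · stop@b0
  join b3 pred b2: b2→b1 stop@b0
  join b5 pred b2: b2 stop@b1
  join b5 pred b4: b4 stop@b1
  join b6 pred b3: b3 stop@b0
  join b6 pred b4: b4→b1 stop@b0
  b0 → ∅
  b1 → {b1,b3,b6}
  b2 → {b3,b5}
  b3 → {b6}
  b4 → {b5,b6}
  b5 → {b1}
  b6 → ∅

DF(b5) = ["b1"]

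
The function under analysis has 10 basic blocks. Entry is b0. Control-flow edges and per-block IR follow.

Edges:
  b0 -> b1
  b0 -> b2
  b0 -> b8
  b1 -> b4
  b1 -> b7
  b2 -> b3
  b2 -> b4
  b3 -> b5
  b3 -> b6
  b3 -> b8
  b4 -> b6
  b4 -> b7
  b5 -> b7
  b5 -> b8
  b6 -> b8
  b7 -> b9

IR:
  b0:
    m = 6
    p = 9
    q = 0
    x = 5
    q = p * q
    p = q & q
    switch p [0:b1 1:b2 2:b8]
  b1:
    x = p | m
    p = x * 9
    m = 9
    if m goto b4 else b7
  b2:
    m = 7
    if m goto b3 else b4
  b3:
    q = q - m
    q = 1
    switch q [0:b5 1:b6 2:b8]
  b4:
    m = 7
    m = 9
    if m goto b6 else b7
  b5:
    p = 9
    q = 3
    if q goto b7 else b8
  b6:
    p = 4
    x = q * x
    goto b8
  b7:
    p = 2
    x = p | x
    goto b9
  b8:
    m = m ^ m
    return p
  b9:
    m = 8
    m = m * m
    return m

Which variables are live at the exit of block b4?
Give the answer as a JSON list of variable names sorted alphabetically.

Answer: ["m", "q", "x"]

Working:
def/use:
  b0 def {m,p,q,x} use ∅
  b1 def {m,p,x} use {m,p}
  b2 def {m} use ∅
  b3 def {q} use {m,q}
  b4 def {m} use ∅
  b5 def {p,q} use ∅
  b6 def {p,x} use {q,x}
  b7 def {p,x} use {x}
  b8 def {m} use {m,p}
  b9 def {m} use ∅

Liveness:
  live b0: ∅→{m,p,q,x}
  live b1: {m,p,q}→{q,x}
  live b2: {p,q,x}→{m,p,q,x}
  live b3: {m,p,q,x}→{m,p,q,x}
  live b4: {q,x}→{m,q,x}
  live b5: {m,x}→{m,p,x}
  live b6: {m,q,x}→{m,p}
  live b7: {x}→∅
  live b8: {m,p}→∅
  live b9: ∅→∅

live-out(b4) = ["m", "q", "x"]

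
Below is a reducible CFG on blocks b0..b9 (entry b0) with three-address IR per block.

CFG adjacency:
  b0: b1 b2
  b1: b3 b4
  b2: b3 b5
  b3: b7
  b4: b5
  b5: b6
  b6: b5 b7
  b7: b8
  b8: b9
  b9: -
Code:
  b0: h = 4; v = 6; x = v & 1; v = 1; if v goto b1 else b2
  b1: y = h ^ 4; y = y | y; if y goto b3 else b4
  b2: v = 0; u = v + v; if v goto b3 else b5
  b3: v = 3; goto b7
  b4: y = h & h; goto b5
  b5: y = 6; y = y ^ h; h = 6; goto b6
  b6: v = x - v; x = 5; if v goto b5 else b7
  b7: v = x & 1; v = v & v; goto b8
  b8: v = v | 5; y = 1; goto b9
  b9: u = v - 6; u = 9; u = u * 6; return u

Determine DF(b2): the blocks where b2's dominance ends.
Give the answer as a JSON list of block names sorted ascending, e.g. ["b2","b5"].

idom tree: b1←b0 b2←b0 b3←b0 b4←b1 b5←b0 b6←b5 b7←b0 b8←b7 b9←b8
Dom at joins:
  b3: preds {b1,b2}: {b0,b1} ∩ {b0,b2} = {b0}; idom=b0
  b5: preds {b2,b4,b6}: {b0,b2} ∩ {b0,b1,b4} ∩ {b0,b5,b6} = {b0}; idom=b0
  b7: preds {b3,b6}: {b0,b3} ∩ {b0,b5,b6} = {b0}; idom=b0

DF derivation:
  b3←b1: walk b1 to b0
  b3←b2: walk b2 to b0
  b5←b2: walk b2 to b0
  b5←b4: walk b4→b1 to b0
  b5←b6: walk b6→b5 to b0
  b7←b3: walk b3 to b0
  b7←b6: walk b6→b5 to b0
  b0: DF=∅
  b1: DF={b3,b5}
  b2: DF={b3,b5}
  b3: DF={b7}
  b4: DF={b5}
  b5: DF={b5,b7}
  b6: DF={b5,b7}
  b7: DF=∅
  b8: DF=∅
  b9: DF=∅

DF(b2) = ["b3", "b5"]

Answer: ["b3", "b5"]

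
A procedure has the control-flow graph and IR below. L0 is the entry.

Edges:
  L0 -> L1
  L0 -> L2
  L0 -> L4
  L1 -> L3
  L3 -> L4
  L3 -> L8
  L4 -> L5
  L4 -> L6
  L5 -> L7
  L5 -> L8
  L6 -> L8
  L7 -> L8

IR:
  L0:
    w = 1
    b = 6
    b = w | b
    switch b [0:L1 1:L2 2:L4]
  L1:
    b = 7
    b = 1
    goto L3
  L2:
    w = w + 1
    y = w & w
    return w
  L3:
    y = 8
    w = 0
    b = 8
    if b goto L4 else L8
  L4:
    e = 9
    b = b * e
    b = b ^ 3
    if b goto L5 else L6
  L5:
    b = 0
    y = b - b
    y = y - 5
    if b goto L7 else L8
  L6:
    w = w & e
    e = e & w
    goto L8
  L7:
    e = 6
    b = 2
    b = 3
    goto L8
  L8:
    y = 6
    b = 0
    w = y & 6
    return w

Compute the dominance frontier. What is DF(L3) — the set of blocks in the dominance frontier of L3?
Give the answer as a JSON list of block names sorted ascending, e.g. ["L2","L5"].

idom tree: L1←L0 L2←L0 L3←L1 L4←L0 L5←L4 L6←L4 L7←L5 L8←L0
Join-block Dom:
  L4: preds {L0,L3}: {L0} ∩ {L0,L1,L3} = {L0}; idom=L0
  L8: preds {L3,L5,L6,L7}: {L0,L1,L3} ∩ {L0,L4,L5} ∩ {L0,L4,L6} ∩ {L0,L4,L5,L7} = {L0}; idom=L0

DF derivation:
  join L4 pred L0: · stop@L0
  join L4 pred L3: L3→L1 stop@L0
  join L8 pred L3: L3→L1 stop@L0
  join L8 pred L5: L5→L4 stop@L0
  join L8 pred L6: L6→L4 stop@L0
  join L8 pred L7: L7→L5→L4 stop@L0
  L0 → ∅
  L1 → {L4,L8}
  L2 → ∅
  L3 → {L4,L8}
  L4 → {L8}
  L5 → {L8}
  L6 → {L8}
  L7 → {L8}
  L8 → ∅

DF(L3) = ["L4", "L8"]

Answer: ["L4", "L8"]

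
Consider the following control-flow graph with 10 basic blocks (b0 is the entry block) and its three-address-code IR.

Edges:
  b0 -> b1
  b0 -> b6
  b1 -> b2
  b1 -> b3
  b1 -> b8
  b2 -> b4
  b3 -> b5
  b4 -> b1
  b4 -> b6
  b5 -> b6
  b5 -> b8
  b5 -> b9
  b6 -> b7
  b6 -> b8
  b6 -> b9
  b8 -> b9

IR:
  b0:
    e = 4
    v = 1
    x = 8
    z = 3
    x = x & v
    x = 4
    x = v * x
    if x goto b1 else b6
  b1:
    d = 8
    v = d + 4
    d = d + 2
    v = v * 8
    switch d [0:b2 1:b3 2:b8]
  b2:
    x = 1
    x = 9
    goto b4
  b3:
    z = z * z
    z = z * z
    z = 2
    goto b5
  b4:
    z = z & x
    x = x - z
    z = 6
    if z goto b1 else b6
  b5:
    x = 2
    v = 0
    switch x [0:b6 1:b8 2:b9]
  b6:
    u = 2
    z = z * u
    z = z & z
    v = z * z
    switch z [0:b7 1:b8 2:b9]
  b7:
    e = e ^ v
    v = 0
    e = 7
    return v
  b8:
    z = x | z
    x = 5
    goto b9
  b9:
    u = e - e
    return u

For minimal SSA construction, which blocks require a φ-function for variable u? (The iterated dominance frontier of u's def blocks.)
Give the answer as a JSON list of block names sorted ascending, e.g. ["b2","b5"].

Answer: ["b8", "b9"]

Working:
idom tree: b1←b0 b2←b1 b3←b1 b4←b2 b5←b3 b6←b0 b7←b6 b8←b0 b9←b0
Join-block Dom:
  b1: preds {b0,b4}: {b0} ∩ {b0,b1,b2,b4} = {b0}; idom=b0
  b6: preds {b0,b4,b5}: {b0} ∩ {b0,b1,b2,b4} ∩ {b0,b1,b3,b5} = {b0}; idom=b0
  b8: preds {b1,b5,b6}: {b0,b1} ∩ {b0,b1,b3,b5} ∩ {b0,b6} = {b0}; idom=b0
  b9: preds {b5,b6,b8}: {b0,b1,b3,b5} ∩ {b0,b6} ∩ {b0,b8} = {b0}; idom=b0

Frontier:
  join b1 pred b0: · stop@b0
  join b1 pred b4: b4→b2→b1 stop@b0
  join b6 pred b0: · stop@b0
  join b6 pred b4: b4→b2→b1 stop@b0
  join b6 pred b5: b5→b3→b1 stop@b0
  join b8 pred b1: b1 stop@b0
  join b8 pred b5: b5→b3→b1 stop@b0
  join b8 pred b6: b6 stop@b0
  join b9 pred b5: b5→b3→b1 stop@b0
  join b9 pred b6: b6 stop@b0
  join b9 pred b8: b8 stop@b0
  b0: DF=∅
  b1: DF={b1,b6,b8,b9}
  b2: DF={b1,b6}
  b3: DF={b6,b8,b9}
  b4: DF={b1,b6}
  b5: DF={b6,b8,b9}
  b6: DF={b8,b9}
  b7: DF=∅
  b8: DF={b9}
  b9: DF=∅

φ for u: defs {b6,b9}
  DF⁺ = {b8,b9}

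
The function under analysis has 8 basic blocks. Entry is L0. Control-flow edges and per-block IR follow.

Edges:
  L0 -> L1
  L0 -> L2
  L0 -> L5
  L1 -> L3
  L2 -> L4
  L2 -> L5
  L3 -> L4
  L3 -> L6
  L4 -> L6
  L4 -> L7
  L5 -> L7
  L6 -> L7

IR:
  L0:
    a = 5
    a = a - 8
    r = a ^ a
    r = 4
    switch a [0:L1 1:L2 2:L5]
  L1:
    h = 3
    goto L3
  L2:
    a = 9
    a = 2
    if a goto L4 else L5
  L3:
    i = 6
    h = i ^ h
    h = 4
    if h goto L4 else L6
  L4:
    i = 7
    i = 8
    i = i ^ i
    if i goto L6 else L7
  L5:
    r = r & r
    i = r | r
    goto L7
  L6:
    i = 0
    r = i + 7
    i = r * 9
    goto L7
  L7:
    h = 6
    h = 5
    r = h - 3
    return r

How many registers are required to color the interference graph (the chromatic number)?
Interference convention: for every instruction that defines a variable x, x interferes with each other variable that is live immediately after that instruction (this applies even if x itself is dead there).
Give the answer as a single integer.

Per-block:
  L0: def={a,r} ue=∅
  L1: def={h} ue=∅
  L2: def={a} ue=∅
  L3: def={h,i} ue={h}
  L4: def={i} ue=∅
  L5: def={i,r} ue={r}
  L6: def={i,r} ue=∅
  L7: def={h,r} ue=∅

Liveness:
  L0: in=∅ out={r}
  L1: in=∅ out={h}
  L2: in={r} out={r}
  L3: in={h} out=∅
  L4: in=∅ out=∅
  L5: in={r} out=∅
  L6: in=∅ out=∅
  L7: in=∅ out=∅

Conflict graph:
  a — {r}
  h — {i}
  i — {h}
  r — {a}

Chromatic number:
  lower bound: {a,r} mutually conflict ⇒ χ ≥ 2
  2-colouring: c0={a,h}  c1={i,r}
  χ = 2

Answer: 2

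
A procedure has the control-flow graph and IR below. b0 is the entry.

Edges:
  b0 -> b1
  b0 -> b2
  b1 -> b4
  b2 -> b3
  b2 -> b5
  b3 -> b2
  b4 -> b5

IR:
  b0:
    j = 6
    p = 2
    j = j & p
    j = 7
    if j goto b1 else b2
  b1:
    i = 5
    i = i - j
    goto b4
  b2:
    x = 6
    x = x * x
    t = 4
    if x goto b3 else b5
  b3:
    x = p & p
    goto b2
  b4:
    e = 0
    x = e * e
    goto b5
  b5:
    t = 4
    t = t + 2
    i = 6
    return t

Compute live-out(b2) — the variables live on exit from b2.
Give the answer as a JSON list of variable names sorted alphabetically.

Per-block:
  b0: {j,p} / ∅
  b1: {i} / {j}
  b2: {t,x} / ∅
  b3: {x} / {p}
  b4: {e,x} / ∅
  b5: {i,t} / ∅

Liveness:
  b0: in=∅ out={j,p}
  b1: in={j} out=∅
  b2: in={p} out={p}
  b3: in={p} out={p}
  b4: in=∅ out=∅
  b5: in=∅ out=∅

live-out(b2) = ["p"]

Answer: ["p"]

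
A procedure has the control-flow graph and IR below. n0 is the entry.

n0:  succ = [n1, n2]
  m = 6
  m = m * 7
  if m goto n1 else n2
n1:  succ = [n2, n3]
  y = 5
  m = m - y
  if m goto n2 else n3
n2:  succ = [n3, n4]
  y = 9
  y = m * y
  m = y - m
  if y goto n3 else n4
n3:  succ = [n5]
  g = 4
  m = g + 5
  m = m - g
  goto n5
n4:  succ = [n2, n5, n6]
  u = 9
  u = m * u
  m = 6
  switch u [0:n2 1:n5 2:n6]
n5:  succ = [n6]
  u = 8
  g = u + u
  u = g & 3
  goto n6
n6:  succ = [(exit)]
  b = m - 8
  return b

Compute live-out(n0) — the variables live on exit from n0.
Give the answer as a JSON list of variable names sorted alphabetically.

Answer: ["m"]

Working:
def/use:
  n0 def {m} use ∅
  n1 def {m,y} use {m}
  n2 def {m,y} use {m}
  n3 def {g,m} use ∅
  n4 def {m,u} use {m}
  n5 def {g,u} use ∅
  n6 def {b} use {m}

Live sets:
  n0: in=∅ out={m}
  n1: in={m} out={m}
  n2: in={m} out={m}
  n3: in=∅ out={m}
  n4: in={m} out={m}
  n5: in={m} out={m}
  n6: in={m} out=∅

live-out(n0) = ["m"]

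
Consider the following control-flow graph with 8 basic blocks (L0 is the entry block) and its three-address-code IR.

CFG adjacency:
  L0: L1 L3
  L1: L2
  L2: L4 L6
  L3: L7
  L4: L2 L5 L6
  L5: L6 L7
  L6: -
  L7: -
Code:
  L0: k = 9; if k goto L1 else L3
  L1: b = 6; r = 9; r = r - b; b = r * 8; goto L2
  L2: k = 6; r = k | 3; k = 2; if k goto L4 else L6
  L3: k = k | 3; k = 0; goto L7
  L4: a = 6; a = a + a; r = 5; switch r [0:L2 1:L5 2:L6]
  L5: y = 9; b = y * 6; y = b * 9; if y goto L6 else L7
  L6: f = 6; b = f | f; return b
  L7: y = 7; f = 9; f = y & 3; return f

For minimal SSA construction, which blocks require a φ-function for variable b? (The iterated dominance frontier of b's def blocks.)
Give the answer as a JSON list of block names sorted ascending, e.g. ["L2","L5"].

idom tree: L1←L0 L2←L1 L3←L0 L4←L2 L5←L4 L6←L2 L7←L0
Dom∩ at merges:
  L2: preds {L1,L4}: {L0,L1} ∩ {L0,L1,L2,L4} = {L0,L1}; idom=L1
  L6: preds {L2,L4,L5}: {L0,L1,L2} ∩ {L0,L1,L2,L4} ∩ {L0,L1,L2,L4,L5} = {L0,L1,L2}; idom=L2
  L7: preds {L3,L5}: {L0,L3} ∩ {L0,L1,L2,L4,L5} = {L0}; idom=L0

DF walk-up:
  join L2 pred L1: · stop@L1
  join L2 pred L4: L4→L2 stop@L1
  join L6 pred L2: · stop@L2
  join L6 pred L4: L4 stop@L2
  join L6 pred L5: L5→L4 stop@L2
  join L7 pred L3: L3 stop@L0
  join L7 pred L5: L5→L4→L2→L1 stop@L0
  L0: DF=∅
  L1: DF={L7}
  L2: DF={L2,L7}
  L3: DF={L7}
  L4: DF={L2,L6,L7}
  L5: DF={L6,L7}
  L6: DF=∅
  L7: DF=∅

φ for b: defs {L1,L5,L6}
  DF⁺ = {L6,L7}

Answer: ["L6", "L7"]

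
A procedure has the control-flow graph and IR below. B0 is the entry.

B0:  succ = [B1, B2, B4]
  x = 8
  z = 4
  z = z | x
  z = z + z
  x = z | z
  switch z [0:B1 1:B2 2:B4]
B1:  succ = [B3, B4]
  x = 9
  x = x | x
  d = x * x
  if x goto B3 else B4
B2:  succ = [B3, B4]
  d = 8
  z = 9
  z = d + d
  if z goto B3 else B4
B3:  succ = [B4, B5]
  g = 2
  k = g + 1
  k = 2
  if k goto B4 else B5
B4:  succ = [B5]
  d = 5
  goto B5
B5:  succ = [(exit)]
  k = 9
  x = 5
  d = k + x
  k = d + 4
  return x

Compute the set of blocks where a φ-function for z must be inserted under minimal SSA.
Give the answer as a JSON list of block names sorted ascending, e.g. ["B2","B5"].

idom tree: B1←B0 B2←B0 B3←B0 B4←B0 B5←B0
Join-block Dom:
  B3: preds {B1,B2}: {B0,B1} ∩ {B0,B2} = {B0}; idom=B0
  B4: preds {B0,B1,B2,B3}: {B0} ∩ {B0,B1} ∩ {B0,B2} ∩ {B0,B3} = {B0}; idom=B0
  B5: preds {B3,B4}: {B0,B3} ∩ {B0,B4} = {B0}; idom=B0

DF walk-up:
  join B3 pred B1: B1 stop@B0
  join B3 pred B2: B2 stop@B0
  join B4 pred B0: · stop@B0
  join B4 pred B1: B1 stop@B0
  join B4 pred B2: B2 stop@B0
  join B4 pred B3: B3 stop@B0
  join B5 pred B3: B3 stop@B0
  join B5 pred B4: B4 stop@B0
  B0: DF=∅
  B1: DF={B3,B4}
  B2: DF={B3,B4}
  B3: DF={B4,B5}
  B4: DF={B5}
  B5: DF=∅

φ for z: defs {B0,B2}
  DF⁺ = {B3,B4,B5}

Answer: ["B3", "B4", "B5"]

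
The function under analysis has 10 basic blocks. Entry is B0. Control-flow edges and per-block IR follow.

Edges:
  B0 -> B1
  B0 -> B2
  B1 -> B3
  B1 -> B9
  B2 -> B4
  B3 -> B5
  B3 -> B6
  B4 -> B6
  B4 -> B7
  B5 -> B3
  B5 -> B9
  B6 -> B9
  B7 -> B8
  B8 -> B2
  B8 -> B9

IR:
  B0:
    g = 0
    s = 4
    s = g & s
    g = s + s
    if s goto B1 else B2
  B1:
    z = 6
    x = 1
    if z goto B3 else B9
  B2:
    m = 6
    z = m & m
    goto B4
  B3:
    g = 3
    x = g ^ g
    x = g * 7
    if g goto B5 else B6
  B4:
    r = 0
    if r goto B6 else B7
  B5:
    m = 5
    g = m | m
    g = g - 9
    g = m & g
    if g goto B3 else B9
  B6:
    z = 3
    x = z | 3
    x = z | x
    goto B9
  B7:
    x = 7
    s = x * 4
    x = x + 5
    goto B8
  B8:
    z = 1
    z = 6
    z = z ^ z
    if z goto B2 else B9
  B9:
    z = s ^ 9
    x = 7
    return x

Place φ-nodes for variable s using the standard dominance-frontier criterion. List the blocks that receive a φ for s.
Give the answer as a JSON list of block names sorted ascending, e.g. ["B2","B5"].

Answer: ["B2", "B6", "B9"]

Analysis:
idom tree: B1←B0 B2←B0 B3←B1 B4←B2 B5←B3 B6←B0 B7←B4 B8←B7 B9←B0
Dom∩ at merges:
  B2: preds {B0,B8}: {B0} ∩ {B0,B2,B4,B7,B8} = {B0}; idom=B0
  B3: preds {B1,B5}: {B0,B1} ∩ {B0,B1,B3,B5} = {B0,B1}; idom=B1
  B6: preds {B3,B4}: {B0,B1,B3} ∩ {B0,B2,B4} = {B0}; idom=B0
  B9: preds {B1,B5,B6,B8}: {B0,B1} ∩ {B0,B1,B3,B5} ∩ {B0,B6} ∩ {B0,B2,B4,B7,B8} = {B0}; idom=B0

DF derivation:
  B2←B0: walk · to B0
  B2←B8: walk B8→B7→B4→B2 to B0
  B3←B1: walk · to B1
  B3←B5: walk B5→B3 to B1
  B6←B3: walk B3→B1 to B0
  B6←B4: walk B4→B2 to B0
  B9←B1: walk B1 to B0
  B9←B5: walk B5→B3→B1 to B0
  B9←B6: walk B6 to B0
  B9←B8: walk B8→B7→B4→B2 to B0
  B0: DF=∅
  B1: DF={B6,B9}
  B2: DF={B2,B6,B9}
  B3: DF={B3,B6,B9}
  B4: DF={B2,B6,B9}
  B5: DF={B3,B9}
  B6: DF={B9}
  B7: DF={B2,B9}
  B8: DF={B2,B9}
  B9: DF=∅

φ for s: defs {B0,B7}
  DF⁺ = {B2,B6,B9}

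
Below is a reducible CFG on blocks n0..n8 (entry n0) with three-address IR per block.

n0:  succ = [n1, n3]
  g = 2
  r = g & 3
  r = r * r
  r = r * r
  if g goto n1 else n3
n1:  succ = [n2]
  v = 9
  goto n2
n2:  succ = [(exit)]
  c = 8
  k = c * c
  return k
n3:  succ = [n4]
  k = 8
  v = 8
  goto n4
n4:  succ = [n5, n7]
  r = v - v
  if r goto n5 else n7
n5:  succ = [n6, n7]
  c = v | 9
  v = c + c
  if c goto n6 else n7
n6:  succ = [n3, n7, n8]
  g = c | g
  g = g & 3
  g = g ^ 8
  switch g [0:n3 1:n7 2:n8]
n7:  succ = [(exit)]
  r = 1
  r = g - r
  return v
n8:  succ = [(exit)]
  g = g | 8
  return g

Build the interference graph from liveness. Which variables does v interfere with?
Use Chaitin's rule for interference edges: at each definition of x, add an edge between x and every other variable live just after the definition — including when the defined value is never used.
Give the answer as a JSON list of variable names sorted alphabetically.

Per-block:
  n0 def {g,r} use ∅
  n1 def {v} use ∅
  n2 def {c,k} use ∅
  n3 def {k,v} use ∅
  n4 def {r} use {v}
  n5 def {c,v} use {v}
  n6 def {g} use {c,g}
  n7 def {r} use {g,v}
  n8 def {g} use {g}

Liveness:
  n0 li=∅ lo={g}
  n1 li=∅ lo=∅
  n2 li=∅ lo=∅
  n3 li={g} lo={g,v}
  n4 li={g,v} lo={g,v}
  n5 li={g,v} lo={c,g,v}
  n6 li={c,g,v} lo={g,v}
  n7 li={g,v} lo=∅
  n8 li={g} lo=∅

Conflict graph:
  c — {g,v}
  g — {c,k,r,v}
  k — {g}
  r — {g,v}
  v — {c,g,r}

N(v) = ["c", "g", "r"]

Answer: ["c", "g", "r"]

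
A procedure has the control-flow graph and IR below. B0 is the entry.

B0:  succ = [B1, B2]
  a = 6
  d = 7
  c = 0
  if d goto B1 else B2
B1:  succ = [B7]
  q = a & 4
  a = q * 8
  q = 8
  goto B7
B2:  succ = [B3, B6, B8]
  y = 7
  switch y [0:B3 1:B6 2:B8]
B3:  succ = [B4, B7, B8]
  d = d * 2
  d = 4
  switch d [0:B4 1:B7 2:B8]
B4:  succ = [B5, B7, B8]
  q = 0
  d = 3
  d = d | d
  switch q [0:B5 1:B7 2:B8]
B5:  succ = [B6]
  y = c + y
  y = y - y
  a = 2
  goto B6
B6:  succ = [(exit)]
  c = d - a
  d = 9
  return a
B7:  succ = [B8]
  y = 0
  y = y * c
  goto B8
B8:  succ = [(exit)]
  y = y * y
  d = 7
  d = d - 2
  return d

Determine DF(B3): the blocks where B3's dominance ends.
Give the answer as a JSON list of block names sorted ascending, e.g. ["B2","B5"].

Answer: ["B6", "B7", "B8"]

Working:
idom tree: B1←B0 B2←B0 B3←B2 B4←B3 B5←B4 B6←B2 B7←B0 B8←B0
Dom at joins:
  B6: preds {B2,B5}: {B0,B2} ∩ {B0,B2,B3,B4,B5} = {B0,B2}; idom=B2
  B7: preds {B1,B3,B4}: {B0,B1} ∩ {B0,B2,B3} ∩ {B0,B2,B3,B4} = {B0}; idom=B0
  B8: preds {B2,B3,B4,B7}: {B0,B2} ∩ {B0,B2,B3} ∩ {B0,B2,B3,B4} ∩ {B0,B7} = {B0}; idom=B0

DF walk-up:
  join B6 pred B2: · stop@B2
  join B6 pred B5: B5→B4→B3 stop@B2
  join B7 pred B1: B1 stop@B0
  join B7 pred B3: B3→B2 stop@B0
  join B7 pred B4: B4→B3→B2 stop@B0
  join B8 pred B2: B2 stop@B0
  join B8 pred B3: B3→B2 stop@B0
  join B8 pred B4: B4→B3→B2 stop@B0
  join B8 pred B7: B7 stop@B0
  B0: DF=∅
  B1: DF={B7}
  B2: DF={B7,B8}
  B3: DF={B6,B7,B8}
  B4: DF={B6,B7,B8}
  B5: DF={B6}
  B6: DF=∅
  B7: DF={B8}
  B8: DF=∅

DF(B3) = ["B6", "B7", "B8"]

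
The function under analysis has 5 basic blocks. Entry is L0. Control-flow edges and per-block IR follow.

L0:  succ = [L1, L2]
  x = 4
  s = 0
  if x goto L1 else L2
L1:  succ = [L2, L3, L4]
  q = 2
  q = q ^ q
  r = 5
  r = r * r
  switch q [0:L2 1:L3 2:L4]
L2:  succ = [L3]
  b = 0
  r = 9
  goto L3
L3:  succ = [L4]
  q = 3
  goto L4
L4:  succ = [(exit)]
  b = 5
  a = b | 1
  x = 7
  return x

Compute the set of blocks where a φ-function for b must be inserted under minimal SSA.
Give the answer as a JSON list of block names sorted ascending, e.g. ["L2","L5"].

idom tree: L1←L0 L2←L0 L3←L0 L4←L0
Dom∩ at merges:
  L2: preds {L0,L1}: {L0} ∩ {L0,L1} = {L0}; idom=L0
  L3: preds {L1,L2}: {L0,L1} ∩ {L0,L2} = {L0}; idom=L0
  L4: preds {L1,L3}: {L0,L1} ∩ {L0,L3} = {L0}; idom=L0

DF walk-up:
  join L2 pred L0: · stop@L0
  join L2 pred L1: L1 stop@L0
  join L3 pred L1: L1 stop@L0
  join L3 pred L2: L2 stop@L0
  join L4 pred L1: L1 stop@L0
  join L4 pred L3: L3 stop@L0
  DF(L0)=∅
  DF(L1)={L2,L3,L4}
  DF(L2)={L3}
  DF(L3)={L4}
  DF(L4)=∅

φ for b: defs {L2,L4}
  DF⁺ = {L3,L4}

Answer: ["L3", "L4"]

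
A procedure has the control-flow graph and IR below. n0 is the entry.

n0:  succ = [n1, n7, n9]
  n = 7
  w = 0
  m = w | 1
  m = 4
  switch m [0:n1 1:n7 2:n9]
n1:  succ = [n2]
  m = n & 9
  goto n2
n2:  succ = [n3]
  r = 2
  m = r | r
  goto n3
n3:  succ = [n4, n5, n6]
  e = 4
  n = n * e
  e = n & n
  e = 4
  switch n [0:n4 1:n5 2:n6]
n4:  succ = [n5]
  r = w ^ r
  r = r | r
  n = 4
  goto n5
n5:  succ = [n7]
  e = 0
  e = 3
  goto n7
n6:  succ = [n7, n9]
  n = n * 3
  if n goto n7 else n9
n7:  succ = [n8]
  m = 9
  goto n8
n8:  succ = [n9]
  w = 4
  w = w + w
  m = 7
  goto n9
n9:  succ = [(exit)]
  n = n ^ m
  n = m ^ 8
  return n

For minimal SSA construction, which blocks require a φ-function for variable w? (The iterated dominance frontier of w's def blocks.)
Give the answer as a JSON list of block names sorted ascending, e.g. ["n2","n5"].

idom tree: n1←n0 n2←n1 n3←n2 n4←n3 n5←n3 n6←n3 n7←n0 n8←n7 n9←n0
Join-block Dom:
  n5: preds {n3,n4}: {n0,n1,n2,n3} ∩ {n0,n1,n2,n3,n4} = {n0,n1,n2,n3}; idom=n3
  n7: preds {n0,n5,n6}: {n0} ∩ {n0,n1,n2,n3,n5} ∩ {n0,n1,n2,n3,n6} = {n0}; idom=n0
  n9: preds {n0,n6,n8}: {n0} ∩ {n0,n1,n2,n3,n6} ∩ {n0,n7,n8} = {n0}; idom=n0

Frontier:
  n5←n3: walk · to n3
  n5←n4: walk n4 to n3
  n7←n0: walk · to n0
  n7←n5: walk n5→n3→n2→n1 to n0
  n7←n6: walk n6→n3→n2→n1 to n0
  n9←n0: walk · to n0
  n9←n6: walk n6→n3→n2→n1 to n0
  n9←n8: walk n8→n7 to n0
  DF(n0)=∅
  DF(n1)={n7,n9}
  DF(n2)={n7,n9}
  DF(n3)={n7,n9}
  DF(n4)={n5}
  DF(n5)={n7}
  DF(n6)={n7,n9}
  DF(n7)={n9}
  DF(n8)={n9}
  DF(n9)=∅

φ for w: defs {n0,n8}
  DF⁺ = {n9}

Answer: ["n9"]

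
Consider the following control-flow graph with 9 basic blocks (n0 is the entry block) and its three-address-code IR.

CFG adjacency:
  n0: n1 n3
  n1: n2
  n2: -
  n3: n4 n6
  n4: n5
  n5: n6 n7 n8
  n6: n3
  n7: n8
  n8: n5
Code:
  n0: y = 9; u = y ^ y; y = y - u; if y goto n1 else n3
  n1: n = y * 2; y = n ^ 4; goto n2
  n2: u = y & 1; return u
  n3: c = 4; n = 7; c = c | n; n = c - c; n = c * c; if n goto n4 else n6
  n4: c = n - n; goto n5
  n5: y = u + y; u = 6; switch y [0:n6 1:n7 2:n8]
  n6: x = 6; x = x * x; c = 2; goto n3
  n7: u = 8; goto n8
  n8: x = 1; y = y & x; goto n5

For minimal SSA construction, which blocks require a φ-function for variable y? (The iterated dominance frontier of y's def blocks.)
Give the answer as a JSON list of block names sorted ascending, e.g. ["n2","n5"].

Answer: ["n3", "n5", "n6"]

Working:
idom tree: n1←n0 n2←n1 n3←n0 n4←n3 n5←n4 n6←n3 n7←n5 n8←n5
Join-block Dom:
  n3: preds {n0,n6}: {n0} ∩ {n0,n3,n6} = {n0}; idom=n0
  n5: preds {n4,n8}: {n0,n3,n4} ∩ {n0,n3,n4,n5,n8} = {n0,n3,n4}; idom=n4
  n6: preds {n3,n5}: {n0,n3} ∩ {n0,n3,n4,n5} = {n0,n3}; idom=n3
  n8: preds {n5,n7}: {n0,n3,n4,n5} ∩ {n0,n3,n4,n5,n7} = {n0,n3,n4,n5}; idom=n5

DF walk-up:
  join n3 pred n0: · stop@n0
  join n3 pred n6: n6→n3 stop@n0
  join n5 pred n4: · stop@n4
  join n5 pred n8: n8→n5 stop@n4
  join n6 pred n3: · stop@n3
  join n6 pred n5: n5→n4 stop@n3
  join n8 pred n5: · stop@n5
  join n8 pred n7: n7 stop@n5
  n0 → ∅
  n1 → ∅
  n2 → ∅
  n3 → {n3}
  n4 → {n6}
  n5 → {n5,n6}
  n6 → {n3}
  n7 → {n8}
  n8 → {n5}

φ for y: defs {n0,n1,n5,n8}
  DF⁺ = {n3,n5,n6}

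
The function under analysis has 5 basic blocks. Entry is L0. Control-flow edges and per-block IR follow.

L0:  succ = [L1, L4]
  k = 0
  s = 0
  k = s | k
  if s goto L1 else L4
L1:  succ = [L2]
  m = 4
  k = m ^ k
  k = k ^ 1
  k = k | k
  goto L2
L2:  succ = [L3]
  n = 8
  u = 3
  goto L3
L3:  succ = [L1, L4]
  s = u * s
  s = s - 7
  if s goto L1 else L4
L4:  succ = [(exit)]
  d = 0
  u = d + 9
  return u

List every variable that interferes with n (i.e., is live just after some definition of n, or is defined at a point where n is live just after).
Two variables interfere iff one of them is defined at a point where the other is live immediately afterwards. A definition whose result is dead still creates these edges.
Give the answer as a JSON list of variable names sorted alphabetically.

Per-block:
  L0: {k,s} / ∅
  L1: {k,m} / {k}
  L2: {n,u} / ∅
  L3: {s} / {s,u}
  L4: {d,u} / ∅

Live sets:
  L0: in=∅ out={k,s}
  L1: in={k,s} out={k,s}
  L2: in={k,s} out={k,s,u}
  L3: in={k,s,u} out={k,s}
  L4: in=∅ out=∅

Conflict graph:
  d↔∅
  k↔{m,n,s,u}
  m↔{k,s}
  n↔{k,s}
  s↔{k,m,n,u}
  u↔{k,s}

N(n) = ["k", "s"]

Answer: ["k", "s"]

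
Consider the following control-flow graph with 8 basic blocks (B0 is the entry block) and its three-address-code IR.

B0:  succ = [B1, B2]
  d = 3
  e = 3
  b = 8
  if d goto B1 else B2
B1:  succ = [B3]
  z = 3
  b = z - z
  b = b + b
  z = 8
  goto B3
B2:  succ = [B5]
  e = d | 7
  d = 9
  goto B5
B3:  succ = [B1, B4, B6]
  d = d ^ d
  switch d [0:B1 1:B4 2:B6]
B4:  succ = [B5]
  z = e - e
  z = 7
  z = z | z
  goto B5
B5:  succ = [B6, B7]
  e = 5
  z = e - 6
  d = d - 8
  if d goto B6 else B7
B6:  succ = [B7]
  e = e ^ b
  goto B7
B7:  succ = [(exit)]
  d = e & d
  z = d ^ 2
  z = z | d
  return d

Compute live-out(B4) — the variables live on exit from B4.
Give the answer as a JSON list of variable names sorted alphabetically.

Per-block:
  B0 def {b,d,e} use ∅
  B1 def {b,z} use ∅
  B2 def {d,e} use {d}
  B3 def {d} use {d}
  B4 def {z} use {e}
  B5 def {d,e,z} use {d}
  B6 def {e} use {b,e}
  B7 def {d,z} use {d,e}

Liveness:
  live B0: ∅→{b,d,e}
  live B1: {d,e}→{b,d,e}
  live B2: {b,d}→{b,d}
  live B3: {b,d,e}→{b,d,e}
  live B4: {b,d,e}→{b,d}
  live B5: {b,d}→{b,d,e}
  live B6: {b,d,e}→{d,e}
  live B7: {d,e}→∅

live-out(B4) = ["b", "d"]

Answer: ["b", "d"]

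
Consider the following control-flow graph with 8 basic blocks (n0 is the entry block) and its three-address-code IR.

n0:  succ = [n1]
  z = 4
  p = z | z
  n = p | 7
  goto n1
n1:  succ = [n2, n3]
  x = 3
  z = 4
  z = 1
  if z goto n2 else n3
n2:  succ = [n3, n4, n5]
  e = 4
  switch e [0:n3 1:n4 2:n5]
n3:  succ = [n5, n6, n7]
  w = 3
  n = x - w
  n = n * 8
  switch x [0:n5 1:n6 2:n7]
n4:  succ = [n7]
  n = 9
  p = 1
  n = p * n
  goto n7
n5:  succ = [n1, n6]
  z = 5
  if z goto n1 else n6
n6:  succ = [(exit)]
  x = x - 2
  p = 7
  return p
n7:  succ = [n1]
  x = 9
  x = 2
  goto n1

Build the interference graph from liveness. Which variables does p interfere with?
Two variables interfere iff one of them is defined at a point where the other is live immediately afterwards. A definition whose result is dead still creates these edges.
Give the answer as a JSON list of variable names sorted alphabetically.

Answer: ["n"]

Working:
Per-block:
  n0: def={n,p,z} ue=∅
  n1: def={x,z} ue=∅
  n2: def={e} ue=∅
  n3: def={n,w} ue={x}
  n4: def={n,p} ue=∅
  n5: def={z} ue=∅
  n6: def={p,x} ue={x}
  n7: def={x} ue=∅

Backward fixpoint:
  n0: in=∅ out=∅
  n1: in=∅ out={x}
  n2: in={x} out={x}
  n3: in={x} out={x}
  n4: in=∅ out=∅
  n5: in={x} out={x}
  n6: in={x} out=∅
  n7: in=∅ out=∅

Conflict graph:
  e↔{x}
  n↔{p,x}
  p↔{n}
  w↔{x}
  x↔{e,n,w,z}
  z↔{x}

N(p) = ["n"]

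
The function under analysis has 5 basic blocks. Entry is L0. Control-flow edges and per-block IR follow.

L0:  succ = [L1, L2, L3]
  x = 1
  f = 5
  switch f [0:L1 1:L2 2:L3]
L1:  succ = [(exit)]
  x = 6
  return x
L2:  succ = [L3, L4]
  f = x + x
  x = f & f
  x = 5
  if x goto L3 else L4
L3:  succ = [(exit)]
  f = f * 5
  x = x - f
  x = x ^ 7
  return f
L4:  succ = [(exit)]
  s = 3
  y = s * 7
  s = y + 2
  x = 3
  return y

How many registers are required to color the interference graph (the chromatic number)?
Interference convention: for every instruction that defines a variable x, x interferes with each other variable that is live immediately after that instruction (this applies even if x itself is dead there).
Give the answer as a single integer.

Answer: 2

Derivation:
def/use:
  L0 def {f,x} use ∅
  L1 def {x} use ∅
  L2 def {f,x} use {x}
  L3 def {f,x} use {f,x}
  L4 def {s,x,y} use ∅

Liveness:
  L0 li=∅ lo={f,x}
  L1 li=∅ lo=∅
  L2 li={x} lo={f,x}
  L3 li={f,x} lo=∅
  L4 li=∅ lo=∅

Conflict graph:
  f↔{x}
  s↔{y}
  x↔{f,y}
  y↔{s,x}

Registers:
  {f,x} pairwise interfere (2-clique) ⇒ χ ≥ 2
  2-colouring: r0={s,x}  r1={f,y}
  χ = 2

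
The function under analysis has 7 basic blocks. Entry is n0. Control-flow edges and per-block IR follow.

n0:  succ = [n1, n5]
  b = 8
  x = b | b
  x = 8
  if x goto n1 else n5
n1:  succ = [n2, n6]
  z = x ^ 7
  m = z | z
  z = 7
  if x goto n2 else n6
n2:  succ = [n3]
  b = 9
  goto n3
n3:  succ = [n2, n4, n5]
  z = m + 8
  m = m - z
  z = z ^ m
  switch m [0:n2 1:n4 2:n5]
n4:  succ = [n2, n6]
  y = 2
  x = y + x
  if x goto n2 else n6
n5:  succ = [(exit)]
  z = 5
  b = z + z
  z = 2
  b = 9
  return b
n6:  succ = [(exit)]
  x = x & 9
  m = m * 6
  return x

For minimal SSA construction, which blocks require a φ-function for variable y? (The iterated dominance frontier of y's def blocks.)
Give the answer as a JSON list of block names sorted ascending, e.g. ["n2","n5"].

Answer: ["n2", "n5", "n6"]

Analysis:
idom tree: n1←n0 n2←n1 n3←n2 n4←n3 n5←n0 n6←n1
Dom at joins:
  n2: preds {n1,n3,n4}: {n0,n1} ∩ {n0,n1,n2,n3} ∩ {n0,n1,n2,n3,n4} = {n0,n1}; idom=n1
  n5: preds {n0,n3}: {n0} ∩ {n0,n1,n2,n3} = {n0}; idom=n0
  n6: preds {n1,n4}: {n0,n1} ∩ {n0,n1,n2,n3,n4} = {n0,n1}; idom=n1

DF derivation:
  n2←n1: walk · to n1
  n2←n3: walk n3→n2 to n1
  n2←n4: walk n4→n3→n2 to n1
  n5←n0: walk · to n0
  n5←n3: walk n3→n2→n1 to n0
  n6←n1: walk · to n1
  n6←n4: walk n4→n3→n2 to n1
  n0: DF=∅
  n1: DF={n5}
  n2: DF={n2,n5,n6}
  n3: DF={n2,n5,n6}
  n4: DF={n2,n6}
  n5: DF=∅
  n6: DF=∅

φ for y: defs {n4}
  DF⁺ = {n2,n5,n6}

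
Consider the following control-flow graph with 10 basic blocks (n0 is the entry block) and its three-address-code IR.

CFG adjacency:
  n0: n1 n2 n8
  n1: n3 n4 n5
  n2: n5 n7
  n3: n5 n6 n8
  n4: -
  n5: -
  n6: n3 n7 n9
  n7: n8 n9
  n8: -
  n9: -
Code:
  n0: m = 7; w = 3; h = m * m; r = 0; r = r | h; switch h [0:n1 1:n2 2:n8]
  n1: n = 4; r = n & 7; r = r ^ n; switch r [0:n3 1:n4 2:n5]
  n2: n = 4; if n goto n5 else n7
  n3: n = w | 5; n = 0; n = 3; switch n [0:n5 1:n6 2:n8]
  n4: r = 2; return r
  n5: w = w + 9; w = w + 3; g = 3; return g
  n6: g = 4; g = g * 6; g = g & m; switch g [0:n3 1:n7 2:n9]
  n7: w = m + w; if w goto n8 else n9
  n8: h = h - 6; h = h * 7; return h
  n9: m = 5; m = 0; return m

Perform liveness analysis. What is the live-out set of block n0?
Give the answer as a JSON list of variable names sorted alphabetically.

def/use:
  n0 def {h,m,r,w} use ∅
  n1 def {n,r} use ∅
  n2 def {n} use ∅
  n3 def {n} use {w}
  n4 def {r} use ∅
  n5 def {g,w} use {w}
  n6 def {g} use {m}
  n7 def {w} use {m,w}
  n8 def {h} use {h}
  n9 def {m} use ∅

Backward fixpoint:
  n0 li=∅ lo={h,m,w}
  n1 li={h,m,w} lo={h,m,w}
  n2 li={h,m,w} lo={h,m,w}
  n3 li={h,m,w} lo={h,m,w}
  n4 li=∅ lo=∅
  n5 li={w} lo=∅
  n6 li={h,m,w} lo={h,m,w}
  n7 li={h,m,w} lo={h}
  n8 li={h} lo=∅
  n9 li=∅ lo=∅

live-out(n0) = ["h", "m", "w"]

Answer: ["h", "m", "w"]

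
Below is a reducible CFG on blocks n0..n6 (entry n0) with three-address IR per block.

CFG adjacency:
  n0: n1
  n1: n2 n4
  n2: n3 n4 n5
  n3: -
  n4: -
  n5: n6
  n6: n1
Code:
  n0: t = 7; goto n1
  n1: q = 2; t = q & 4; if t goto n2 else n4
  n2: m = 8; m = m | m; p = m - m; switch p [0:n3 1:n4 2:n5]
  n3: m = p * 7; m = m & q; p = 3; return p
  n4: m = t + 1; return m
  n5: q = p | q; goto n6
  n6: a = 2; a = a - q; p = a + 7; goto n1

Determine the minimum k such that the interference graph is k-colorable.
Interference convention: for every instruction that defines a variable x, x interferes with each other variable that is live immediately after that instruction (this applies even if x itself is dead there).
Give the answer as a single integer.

Answer: 3

Analysis:
Per-block:
  n0 def {t} use ∅
  n1 def {q,t} use ∅
  n2 def {m,p} use ∅
  n3 def {m,p} use {p,q}
  n4 def {m} use {t}
  n5 def {q} use {p,q}
  n6 def {a,p} use {q}

Backward fixpoint:
  n0: in=∅ out=∅
  n1: in=∅ out={q,t}
  n2: in={q,t} out={p,q,t}
  n3: in={p,q} out=∅
  n4: in={t} out=∅
  n5: in={p,q} out={q}
  n6: in={q} out=∅

Interfere edges:
  a — {q}
  m — {q,t}
  p — {q,t}
  q — {a,m,p,t}
  t — {m,p,q}

Colouring:
  {m,q,t} pairwise interfere (3-clique) ⇒ χ ≥ 3
  assign a→r1 m→r2 p→r2 q→r0 t→r1 — no edge inside a register ⇒ χ ≤ 3
  χ = 3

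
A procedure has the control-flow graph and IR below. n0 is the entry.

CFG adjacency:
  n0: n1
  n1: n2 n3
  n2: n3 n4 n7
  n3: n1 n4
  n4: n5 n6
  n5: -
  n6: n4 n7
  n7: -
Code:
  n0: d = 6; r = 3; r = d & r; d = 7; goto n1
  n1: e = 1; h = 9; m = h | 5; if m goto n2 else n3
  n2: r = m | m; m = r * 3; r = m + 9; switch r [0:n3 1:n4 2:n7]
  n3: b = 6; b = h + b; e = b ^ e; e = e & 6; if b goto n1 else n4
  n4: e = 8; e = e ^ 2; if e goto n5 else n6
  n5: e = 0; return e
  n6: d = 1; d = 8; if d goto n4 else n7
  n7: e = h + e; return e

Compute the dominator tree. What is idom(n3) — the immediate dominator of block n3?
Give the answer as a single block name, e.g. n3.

idom tree: n1←n0 n2←n1 n3←n1 n4←n1 n5←n4 n6←n4 n7←n1
Dom∩ at merges:
  n1: preds {n0,n3}: {n0} ∩ {n0,n1,n3} = {n0}; idom=n0
  n3: preds {n1,n2}: {n0,n1} ∩ {n0,n1,n2} = {n0,n1}; idom=n1
  n4: preds {n2,n3,n6}: {n0,n1,n2} ∩ {n0,n1,n3} ∩ {n0,n1,n4,n6} = {n0,n1}; idom=n1
  n7: preds {n2,n6}: {n0,n1,n2} ∩ {n0,n1,n4,n6} = {n0,n1}; idom=n1

idom(n3) = n1

Answer: n1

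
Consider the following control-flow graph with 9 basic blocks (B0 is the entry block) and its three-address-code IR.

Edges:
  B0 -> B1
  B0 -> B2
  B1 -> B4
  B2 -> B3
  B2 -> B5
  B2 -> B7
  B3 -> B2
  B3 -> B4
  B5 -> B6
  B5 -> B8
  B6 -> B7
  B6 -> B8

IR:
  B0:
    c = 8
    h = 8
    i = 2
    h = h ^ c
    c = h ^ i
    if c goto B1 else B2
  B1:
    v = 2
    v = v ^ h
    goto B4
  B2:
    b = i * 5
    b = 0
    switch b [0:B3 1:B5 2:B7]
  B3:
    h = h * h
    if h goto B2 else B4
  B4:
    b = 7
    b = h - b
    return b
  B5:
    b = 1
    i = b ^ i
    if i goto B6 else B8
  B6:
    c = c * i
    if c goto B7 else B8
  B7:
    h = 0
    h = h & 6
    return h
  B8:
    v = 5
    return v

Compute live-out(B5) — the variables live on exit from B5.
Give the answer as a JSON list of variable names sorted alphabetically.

Answer: ["c", "i"]

Working:
Block summaries:
  B0: {c,h,i} / ∅
  B1: {v} / {h}
  B2: {b} / {i}
  B3: {h} / {h}
  B4: {b} / {h}
  B5: {b,i} / {i}
  B6: {c} / {c,i}
  B7: {h} / ∅
  B8: {v} / ∅

Backward fixpoint:
  B0: in=∅ out={c,h,i}
  B1: in={h} out={h}
  B2: in={c,h,i} out={c,h,i}
  B3: in={c,h,i} out={c,h,i}
  B4: in={h} out=∅
  B5: in={c,i} out={c,i}
  B6: in={c,i} out=∅
  B7: in=∅ out=∅
  B8: in=∅ out=∅

live-out(B5) = ["c", "i"]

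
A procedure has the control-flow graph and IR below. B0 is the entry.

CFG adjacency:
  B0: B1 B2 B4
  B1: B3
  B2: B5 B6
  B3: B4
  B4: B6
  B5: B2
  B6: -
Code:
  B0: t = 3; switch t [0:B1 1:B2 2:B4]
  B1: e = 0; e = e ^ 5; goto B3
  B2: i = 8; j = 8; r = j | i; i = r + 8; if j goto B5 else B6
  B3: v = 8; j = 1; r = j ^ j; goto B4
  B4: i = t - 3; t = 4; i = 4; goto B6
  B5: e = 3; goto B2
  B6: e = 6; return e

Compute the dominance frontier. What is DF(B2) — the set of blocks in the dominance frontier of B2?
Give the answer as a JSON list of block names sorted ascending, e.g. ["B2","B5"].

Answer: ["B2", "B6"]

Working:
idom tree: B1←B0 B2←B0 B3←B1 B4←B0 B5←B2 B6←B0
Join-block Dom:
  B2: preds {B0,B5}: {B0} ∩ {B0,B2,B5} = {B0}; idom=B0
  B4: preds {B0,B3}: {B0} ∩ {B0,B1,B3} = {B0}; idom=B0
  B6: preds {B2,B4}: {B0,B2} ∩ {B0,B4} = {B0}; idom=B0

Frontier:
  join B2 pred B0: · stop@B0
  join B2 pred B5: B5→B2 stop@B0
  join B4 pred B0: · stop@B0
  join B4 pred B3: B3→B1 stop@B0
  join B6 pred B2: B2 stop@B0
  join B6 pred B4: B4 stop@B0
  B0 → ∅
  B1 → {B4}
  B2 → {B2,B6}
  B3 → {B4}
  B4 → {B6}
  B5 → {B2}
  B6 → ∅

DF(B2) = ["B2", "B6"]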